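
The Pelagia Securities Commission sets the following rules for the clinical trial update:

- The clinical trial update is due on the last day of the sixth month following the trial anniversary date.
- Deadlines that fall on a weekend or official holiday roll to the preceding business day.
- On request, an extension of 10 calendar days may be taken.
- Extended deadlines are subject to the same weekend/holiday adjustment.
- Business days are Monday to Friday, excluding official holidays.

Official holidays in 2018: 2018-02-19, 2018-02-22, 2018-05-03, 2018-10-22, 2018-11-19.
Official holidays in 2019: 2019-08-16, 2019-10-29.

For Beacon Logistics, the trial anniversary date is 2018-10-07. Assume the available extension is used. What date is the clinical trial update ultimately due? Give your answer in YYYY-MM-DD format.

2019-05-10

6 months after 2018-10-07 falls in April 2019; the last day of that month is 2019-04-30.
2019-04-30 falls on a Tuesday, which is a business day, so no adjustment is needed.
Applying the 10-calendar-day extension: 2019-04-30 + 10 days = 2019-05-10.
2019-05-10 falls on a Friday, which is a business day, so no adjustment is needed.
The final due date is 2019-05-10.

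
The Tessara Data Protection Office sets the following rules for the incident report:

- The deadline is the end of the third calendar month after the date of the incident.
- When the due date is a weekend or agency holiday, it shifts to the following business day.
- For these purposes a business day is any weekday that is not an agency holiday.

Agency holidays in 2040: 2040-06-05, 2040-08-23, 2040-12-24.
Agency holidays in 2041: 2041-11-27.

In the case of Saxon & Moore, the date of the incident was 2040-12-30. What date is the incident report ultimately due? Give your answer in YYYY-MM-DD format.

2041-04-01

The third month after 2040-12-30 is March 2041, whose last day is 2041-03-31.
2041-03-31 is a Sunday; the next business day is 2041-04-01 (Monday).
The final due date is 2041-04-01.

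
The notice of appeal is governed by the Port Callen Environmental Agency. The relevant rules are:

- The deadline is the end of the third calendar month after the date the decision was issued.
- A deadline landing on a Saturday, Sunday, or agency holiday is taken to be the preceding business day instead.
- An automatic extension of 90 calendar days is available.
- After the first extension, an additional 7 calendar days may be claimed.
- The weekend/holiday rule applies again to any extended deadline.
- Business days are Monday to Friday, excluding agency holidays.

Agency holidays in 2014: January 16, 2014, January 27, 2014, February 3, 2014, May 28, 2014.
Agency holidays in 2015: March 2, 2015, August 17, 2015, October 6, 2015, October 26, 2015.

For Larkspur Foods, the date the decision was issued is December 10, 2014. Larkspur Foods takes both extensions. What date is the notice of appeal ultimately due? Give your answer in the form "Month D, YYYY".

July 6, 2015

3 months after December 10, 2014 falls in March 2015; the last day of that month is March 31, 2015.
March 31, 2015 falls on a Tuesday, which is a business day, so no adjustment is needed.
With the 90-day extension, March 31, 2015 becomes June 29, 2015.
June 29, 2015 falls on a Monday, which is a business day, so no adjustment is needed.
Add the 7 calendar-day extension to June 29, 2015: July 6, 2015.
July 6, 2015 (Monday) is already a business day.
Deadline: July 6, 2015.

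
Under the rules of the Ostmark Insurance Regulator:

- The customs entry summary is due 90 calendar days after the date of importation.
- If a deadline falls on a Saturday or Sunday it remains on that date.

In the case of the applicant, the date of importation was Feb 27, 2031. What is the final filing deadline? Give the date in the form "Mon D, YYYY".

May 28, 2031

From Feb 27, 2031, 90 calendar days later is May 28, 2031.
No adjustment is made for weekends or holidays, so May 28, 2031 stands.
So the filing is due May 28, 2031.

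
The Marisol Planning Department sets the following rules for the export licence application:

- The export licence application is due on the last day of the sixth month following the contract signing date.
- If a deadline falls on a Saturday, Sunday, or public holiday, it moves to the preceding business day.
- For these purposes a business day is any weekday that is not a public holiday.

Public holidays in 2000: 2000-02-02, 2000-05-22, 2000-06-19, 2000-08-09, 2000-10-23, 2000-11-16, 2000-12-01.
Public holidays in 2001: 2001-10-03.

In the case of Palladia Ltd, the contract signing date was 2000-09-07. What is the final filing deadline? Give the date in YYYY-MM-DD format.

6 months after 2000-09-07 is March 2001; that month ends on 2001-03-31.
Because 2001-03-31 is a Saturday, the deadline becomes 2001-03-30 (Friday).
So the filing is due 2001-03-30.

2001-03-30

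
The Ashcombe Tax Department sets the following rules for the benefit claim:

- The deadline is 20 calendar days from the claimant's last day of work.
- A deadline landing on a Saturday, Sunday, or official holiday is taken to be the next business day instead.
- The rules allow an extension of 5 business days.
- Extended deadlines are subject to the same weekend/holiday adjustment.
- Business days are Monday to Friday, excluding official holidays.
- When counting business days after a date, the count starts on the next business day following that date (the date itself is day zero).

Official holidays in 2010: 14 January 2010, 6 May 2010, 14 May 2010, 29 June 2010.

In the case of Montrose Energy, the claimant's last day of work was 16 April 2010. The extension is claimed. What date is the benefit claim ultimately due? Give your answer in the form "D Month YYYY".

Trigger date 16 April 2010 + 20 calendar days = 6 May 2010.
6 May 2010 falls on a listed holiday. Rolling to the next business day gives 7 May 2010, a Friday.
Applying the 5-business-day extension: 5 business days after 7 May 2010 is 17 May 2010.
17 May 2010 is a Monday and not a listed holiday, so it stands.
Final deadline: 17 May 2010.

17 May 2010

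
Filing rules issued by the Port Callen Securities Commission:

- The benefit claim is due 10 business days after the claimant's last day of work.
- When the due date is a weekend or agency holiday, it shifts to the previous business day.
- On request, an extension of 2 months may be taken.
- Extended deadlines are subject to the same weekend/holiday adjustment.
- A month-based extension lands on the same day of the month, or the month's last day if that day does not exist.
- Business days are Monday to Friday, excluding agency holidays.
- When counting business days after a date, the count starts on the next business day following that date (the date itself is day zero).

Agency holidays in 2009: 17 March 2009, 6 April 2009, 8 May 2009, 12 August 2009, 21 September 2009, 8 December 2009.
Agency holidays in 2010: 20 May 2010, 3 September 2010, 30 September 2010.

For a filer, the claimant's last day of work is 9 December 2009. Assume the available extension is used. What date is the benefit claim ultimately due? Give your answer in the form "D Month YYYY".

23 February 2010

Starting the day after 9 December 2009 and counting 10 business days lands on 23 December 2009.
23 December 2009 (Wednesday) is already a business day.
Add 2 months to 23 December 2009: 23 February 2010.
23 February 2010 falls on a Tuesday, which is a business day, so no adjustment is needed.
Final deadline: 23 February 2010.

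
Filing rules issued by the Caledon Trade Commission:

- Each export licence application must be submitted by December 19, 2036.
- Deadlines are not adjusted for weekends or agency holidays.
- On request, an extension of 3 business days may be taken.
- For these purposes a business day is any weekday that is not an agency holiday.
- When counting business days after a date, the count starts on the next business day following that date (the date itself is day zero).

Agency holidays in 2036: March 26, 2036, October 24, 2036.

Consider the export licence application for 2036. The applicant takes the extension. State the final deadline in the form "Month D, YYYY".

Start from the fixed due date, December 19, 2036.
December 19, 2036 falls on a Friday. The rules make no weekend/holiday allowance, so it remains December 19, 2036.
The 3-business-day extension runs from December 19, 2036 to December 24, 2036.
December 24, 2036 is a Wednesday; no weekend or holiday adjustment applies.
So the filing is due December 24, 2036.

December 24, 2036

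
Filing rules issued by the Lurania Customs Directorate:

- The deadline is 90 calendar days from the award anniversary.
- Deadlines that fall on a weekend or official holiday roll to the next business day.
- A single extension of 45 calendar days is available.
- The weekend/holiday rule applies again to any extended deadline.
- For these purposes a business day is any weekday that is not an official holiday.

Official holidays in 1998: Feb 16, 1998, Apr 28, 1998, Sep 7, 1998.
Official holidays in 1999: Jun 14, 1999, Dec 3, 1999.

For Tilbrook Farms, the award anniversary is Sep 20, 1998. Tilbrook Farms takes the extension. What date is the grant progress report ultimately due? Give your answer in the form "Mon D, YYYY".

Trigger date Sep 20, 1998 + 90 calendar days = Dec 19, 1998.
Dec 19, 1998 falls on a Saturday. Rolling to the next business day gives Dec 21, 1998, a Monday.
Applying the 45-calendar-day extension: Dec 21, 1998 + 45 days = Feb 4, 1999.
Feb 4, 1999 (Thursday) is already a business day.
Deadline: Feb 4, 1999.

Feb 4, 1999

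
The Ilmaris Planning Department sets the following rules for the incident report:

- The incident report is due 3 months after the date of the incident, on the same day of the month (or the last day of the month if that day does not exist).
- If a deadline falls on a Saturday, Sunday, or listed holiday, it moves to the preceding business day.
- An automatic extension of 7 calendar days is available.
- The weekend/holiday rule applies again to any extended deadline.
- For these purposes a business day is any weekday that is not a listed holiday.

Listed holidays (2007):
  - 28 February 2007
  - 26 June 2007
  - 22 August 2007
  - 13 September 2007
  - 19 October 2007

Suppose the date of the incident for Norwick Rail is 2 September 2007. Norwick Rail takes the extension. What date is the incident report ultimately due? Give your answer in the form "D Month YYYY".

3 months after 2 September 2007, on the same day of the month, is 2 December 2007.
2 December 2007 is a Sunday; the preceding business day is 30 November 2007 (Friday).
The 7-calendar-day extension moves the deadline from 30 November 2007 to 7 December 2007.
7 December 2007 is a Friday and not a listed holiday, so it stands.
Deadline: 7 December 2007.

7 December 2007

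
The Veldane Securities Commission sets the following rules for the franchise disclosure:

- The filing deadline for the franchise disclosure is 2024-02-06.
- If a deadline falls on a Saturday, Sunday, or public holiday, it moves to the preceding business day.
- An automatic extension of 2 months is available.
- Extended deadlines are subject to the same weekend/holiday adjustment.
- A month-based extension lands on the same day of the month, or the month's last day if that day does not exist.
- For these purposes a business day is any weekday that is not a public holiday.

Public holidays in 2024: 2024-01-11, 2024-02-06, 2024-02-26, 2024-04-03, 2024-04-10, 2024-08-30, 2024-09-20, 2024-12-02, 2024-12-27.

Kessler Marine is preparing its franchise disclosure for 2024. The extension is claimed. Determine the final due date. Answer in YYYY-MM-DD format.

2024-04-05

The stated deadline is 2024-02-06.
Because 2024-02-06 is a listed holiday, the deadline becomes 2024-02-05 (Monday).
The 2 months extension carries 2024-02-05 to 2024-04-05.
2024-04-05 is a Friday and not a listed holiday, so it stands.
Deadline: 2024-04-05.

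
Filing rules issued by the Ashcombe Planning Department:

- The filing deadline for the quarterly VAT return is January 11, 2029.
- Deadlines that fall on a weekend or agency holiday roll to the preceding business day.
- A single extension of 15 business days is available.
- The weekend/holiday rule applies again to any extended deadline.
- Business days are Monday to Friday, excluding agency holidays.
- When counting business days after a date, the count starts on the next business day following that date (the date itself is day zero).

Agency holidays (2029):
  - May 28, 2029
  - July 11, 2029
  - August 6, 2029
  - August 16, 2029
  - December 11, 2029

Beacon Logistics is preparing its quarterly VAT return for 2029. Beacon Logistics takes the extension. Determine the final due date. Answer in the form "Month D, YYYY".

The stated deadline is January 11, 2029.
January 11, 2029 falls on a Thursday, which is a business day, so no adjustment is needed.
The 15-business-day extension runs from January 11, 2029 to February 1, 2029.
February 1, 2029 falls on a Thursday, which is a business day, so no adjustment is needed.
The final due date is February 1, 2029.

February 1, 2029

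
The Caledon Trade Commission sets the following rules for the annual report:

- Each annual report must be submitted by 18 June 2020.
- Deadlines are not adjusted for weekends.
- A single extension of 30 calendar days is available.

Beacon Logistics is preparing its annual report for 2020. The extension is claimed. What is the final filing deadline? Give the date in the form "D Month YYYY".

The statutory due date is 18 June 2020.
No adjustment is made for weekends or holidays, so 18 June 2020 stands.
Applying the 30-calendar-day extension: 18 June 2020 + 30 days = 18 July 2020.
No adjustment is made for weekends or holidays, so 18 July 2020 stands.
Final deadline: 18 July 2020.

18 July 2020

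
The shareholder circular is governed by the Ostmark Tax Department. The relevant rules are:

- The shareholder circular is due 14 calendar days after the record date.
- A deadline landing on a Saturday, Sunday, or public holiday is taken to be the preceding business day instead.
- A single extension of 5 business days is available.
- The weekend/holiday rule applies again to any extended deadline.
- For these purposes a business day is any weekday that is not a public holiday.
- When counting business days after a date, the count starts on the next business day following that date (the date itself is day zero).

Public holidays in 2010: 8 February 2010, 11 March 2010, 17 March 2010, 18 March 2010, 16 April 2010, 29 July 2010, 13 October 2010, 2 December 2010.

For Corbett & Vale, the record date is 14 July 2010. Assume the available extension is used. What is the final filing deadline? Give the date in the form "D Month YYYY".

From 14 July 2010, 14 calendar days later is 28 July 2010.
28 July 2010 (Wednesday) is already a business day.
Applying the 5-business-day extension: 5 business days after 28 July 2010 is 5 August 2010.
5 August 2010 (Thursday) is already a business day.
Final deadline: 5 August 2010.

5 August 2010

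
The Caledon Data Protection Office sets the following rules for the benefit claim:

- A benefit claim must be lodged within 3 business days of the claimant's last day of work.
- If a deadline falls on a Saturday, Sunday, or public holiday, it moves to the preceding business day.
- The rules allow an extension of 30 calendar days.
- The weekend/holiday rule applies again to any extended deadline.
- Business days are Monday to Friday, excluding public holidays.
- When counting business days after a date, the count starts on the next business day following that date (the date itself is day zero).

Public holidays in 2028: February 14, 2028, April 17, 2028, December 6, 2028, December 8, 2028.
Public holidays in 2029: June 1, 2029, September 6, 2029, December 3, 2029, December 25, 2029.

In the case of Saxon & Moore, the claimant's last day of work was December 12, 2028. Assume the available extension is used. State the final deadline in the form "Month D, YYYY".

Counting 3 business days after December 12, 2028 (skipping weekends and listed holidays) reaches December 15, 2028.
December 15, 2028 is a Friday and not a listed holiday, so it stands.
The 30-calendar-day extension moves the deadline from December 15, 2028 to January 14, 2029.
January 14, 2029 is a Sunday, so it moves to the preceding business day, January 12, 2029 (Friday).
So the filing is due January 12, 2029.

January 12, 2029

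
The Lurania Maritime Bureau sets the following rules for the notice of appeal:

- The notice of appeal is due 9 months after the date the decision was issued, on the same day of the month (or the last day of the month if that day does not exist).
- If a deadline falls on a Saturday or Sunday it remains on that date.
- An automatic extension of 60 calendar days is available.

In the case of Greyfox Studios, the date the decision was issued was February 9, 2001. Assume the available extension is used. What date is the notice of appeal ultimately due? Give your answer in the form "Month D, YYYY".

9 months after February 9, 2001, on the same day of the month, is November 9, 2001.
November 9, 2001 falls on a Friday. The rules make no weekend/holiday allowance, so it remains November 9, 2001.
The 60-calendar-day extension moves the deadline from November 9, 2001 to January 8, 2002.
No adjustment is made for weekends or holidays, so January 8, 2002 stands.
Final deadline: January 8, 2002.

January 8, 2002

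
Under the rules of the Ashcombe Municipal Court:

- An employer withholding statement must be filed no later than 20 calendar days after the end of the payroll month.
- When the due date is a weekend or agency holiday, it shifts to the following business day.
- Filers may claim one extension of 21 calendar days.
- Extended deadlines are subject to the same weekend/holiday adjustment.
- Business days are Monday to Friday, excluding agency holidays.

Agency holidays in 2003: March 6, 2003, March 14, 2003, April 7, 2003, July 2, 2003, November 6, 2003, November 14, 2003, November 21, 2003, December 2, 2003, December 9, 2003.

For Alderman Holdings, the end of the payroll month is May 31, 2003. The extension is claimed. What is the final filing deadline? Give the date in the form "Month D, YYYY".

Adding 20 calendar days to May 31, 2003 gives June 20, 2003.
June 20, 2003 is a Friday and not a listed holiday, so it stands.
With the 21-day extension, June 20, 2003 becomes July 11, 2003.
Since July 11, 2003 is a Friday and not a holiday, the date is unchanged.
So the filing is due July 11, 2003.

July 11, 2003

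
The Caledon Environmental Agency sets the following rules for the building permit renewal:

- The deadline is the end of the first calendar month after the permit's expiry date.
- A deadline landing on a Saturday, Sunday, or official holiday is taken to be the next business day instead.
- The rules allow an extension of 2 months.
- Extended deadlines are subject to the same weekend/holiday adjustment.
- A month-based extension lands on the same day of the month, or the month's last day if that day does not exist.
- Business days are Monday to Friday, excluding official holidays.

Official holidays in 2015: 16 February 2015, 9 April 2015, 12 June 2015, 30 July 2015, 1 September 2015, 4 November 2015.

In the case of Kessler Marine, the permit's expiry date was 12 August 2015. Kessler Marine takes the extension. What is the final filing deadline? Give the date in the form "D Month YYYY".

1 month after 12 August 2015 is September 2015; that month ends on 30 September 2015.
30 September 2015 is a Wednesday and not a listed holiday, so it stands.
Applying the 2 months extension: 2 months after 30 September 2015 is 30 November 2015.
30 November 2015 is a Monday and not a listed holiday, so it stands.
Final deadline: 30 November 2015.

30 November 2015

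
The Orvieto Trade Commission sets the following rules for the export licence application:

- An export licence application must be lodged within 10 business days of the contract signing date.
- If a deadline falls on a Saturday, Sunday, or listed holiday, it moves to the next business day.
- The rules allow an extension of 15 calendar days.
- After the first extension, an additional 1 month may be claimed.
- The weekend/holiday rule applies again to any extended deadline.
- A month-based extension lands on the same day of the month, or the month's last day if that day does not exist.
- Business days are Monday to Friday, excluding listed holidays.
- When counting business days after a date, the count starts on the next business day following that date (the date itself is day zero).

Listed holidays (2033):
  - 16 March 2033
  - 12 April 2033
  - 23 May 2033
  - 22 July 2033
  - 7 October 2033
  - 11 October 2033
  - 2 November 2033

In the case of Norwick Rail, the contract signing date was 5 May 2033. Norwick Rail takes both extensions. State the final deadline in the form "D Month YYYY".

4 July 2033

Starting the day after 5 May 2033 and counting 10 business days lands on 19 May 2033.
Since 19 May 2033 is a Thursday and not a holiday, the date is unchanged.
Add the 15 calendar-day extension to 19 May 2033: 3 June 2033.
3 June 2033 (Friday) is already a business day.
Add 1 month to 3 June 2033: 3 July 2033.
3 July 2033 falls on a Sunday. Rolling to the next business day gives 4 July 2033, a Monday.
So the filing is due 4 July 2033.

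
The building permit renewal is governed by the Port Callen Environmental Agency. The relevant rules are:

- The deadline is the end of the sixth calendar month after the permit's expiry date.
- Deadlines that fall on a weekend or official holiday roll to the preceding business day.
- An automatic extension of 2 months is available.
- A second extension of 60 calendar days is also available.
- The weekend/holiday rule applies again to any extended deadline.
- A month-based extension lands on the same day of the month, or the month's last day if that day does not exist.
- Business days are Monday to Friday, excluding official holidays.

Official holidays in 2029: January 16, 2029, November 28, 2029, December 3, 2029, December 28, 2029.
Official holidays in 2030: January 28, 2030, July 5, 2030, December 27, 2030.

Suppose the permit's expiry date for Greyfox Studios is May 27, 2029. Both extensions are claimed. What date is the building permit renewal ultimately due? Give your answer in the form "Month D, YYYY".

March 29, 2030

6 months after May 27, 2029 is November 2029; that month ends on November 30, 2029.
November 30, 2029 (Friday) is already a business day.
The 2 months extension carries November 30, 2029 to January 30, 2030.
Since January 30, 2030 is a Wednesday and not a holiday, the date is unchanged.
Add the 60 calendar-day extension to January 30, 2030: March 31, 2030.
March 31, 2030 falls on a Sunday. Rolling to the preceding business day gives March 29, 2030, a Friday.
So the filing is due March 29, 2030.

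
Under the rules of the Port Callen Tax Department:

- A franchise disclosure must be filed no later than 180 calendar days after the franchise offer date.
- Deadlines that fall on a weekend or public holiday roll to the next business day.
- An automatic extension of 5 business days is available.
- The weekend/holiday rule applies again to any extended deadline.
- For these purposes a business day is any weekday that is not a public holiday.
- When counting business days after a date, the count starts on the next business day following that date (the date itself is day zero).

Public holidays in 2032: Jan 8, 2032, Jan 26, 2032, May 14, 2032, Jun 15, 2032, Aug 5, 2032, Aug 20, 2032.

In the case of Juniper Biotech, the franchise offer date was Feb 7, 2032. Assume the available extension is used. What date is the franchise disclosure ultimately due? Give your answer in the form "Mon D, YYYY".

Aug 13, 2032

180 calendar days after Feb 7, 2032 is Aug 5, 2032.
Aug 5, 2032 is a listed holiday, so it moves to the next business day, Aug 6, 2032 (Friday).
The 5-business-day extension runs from Aug 6, 2032 to Aug 13, 2032.
Aug 13, 2032 is a Friday and not a listed holiday, so it stands.
Final deadline: Aug 13, 2032.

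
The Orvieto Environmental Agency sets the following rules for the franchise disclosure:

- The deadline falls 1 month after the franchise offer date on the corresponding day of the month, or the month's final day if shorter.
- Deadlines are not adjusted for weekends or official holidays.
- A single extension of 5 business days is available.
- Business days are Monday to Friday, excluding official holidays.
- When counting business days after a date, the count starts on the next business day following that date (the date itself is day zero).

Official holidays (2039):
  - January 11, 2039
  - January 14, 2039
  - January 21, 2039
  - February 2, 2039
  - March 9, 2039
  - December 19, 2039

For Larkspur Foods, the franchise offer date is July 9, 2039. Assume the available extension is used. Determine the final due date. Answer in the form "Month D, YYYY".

Moving 1 month forward from July 9, 2039 on the corresponding day gives August 9, 2039.
August 9, 2039 is a Tuesday; no weekend or holiday adjustment applies.
Counting 5 further business days from August 9, 2039 reaches August 16, 2039.
August 16, 2039 falls on a Tuesday. The rules make no weekend/holiday allowance, so it remains August 16, 2039.
So the filing is due August 16, 2039.

August 16, 2039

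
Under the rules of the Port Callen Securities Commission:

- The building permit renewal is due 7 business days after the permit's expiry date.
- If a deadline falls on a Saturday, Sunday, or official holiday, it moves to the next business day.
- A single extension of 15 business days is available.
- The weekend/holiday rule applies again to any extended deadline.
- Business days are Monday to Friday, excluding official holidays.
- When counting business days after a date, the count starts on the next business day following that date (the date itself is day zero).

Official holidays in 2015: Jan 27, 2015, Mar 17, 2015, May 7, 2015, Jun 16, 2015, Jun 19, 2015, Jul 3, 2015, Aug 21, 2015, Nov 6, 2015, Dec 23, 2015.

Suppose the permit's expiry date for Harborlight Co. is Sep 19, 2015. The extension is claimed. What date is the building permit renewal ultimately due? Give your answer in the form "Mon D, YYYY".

Oct 20, 2015

7 business days after Sep 19, 2015, excluding weekends and holidays, is Sep 29, 2015.
Since Sep 29, 2015 is a Tuesday and not a holiday, the date is unchanged.
Counting 15 further business days from Sep 29, 2015 reaches Oct 20, 2015.
Oct 20, 2015 (Tuesday) is already a business day.
Deadline: Oct 20, 2015.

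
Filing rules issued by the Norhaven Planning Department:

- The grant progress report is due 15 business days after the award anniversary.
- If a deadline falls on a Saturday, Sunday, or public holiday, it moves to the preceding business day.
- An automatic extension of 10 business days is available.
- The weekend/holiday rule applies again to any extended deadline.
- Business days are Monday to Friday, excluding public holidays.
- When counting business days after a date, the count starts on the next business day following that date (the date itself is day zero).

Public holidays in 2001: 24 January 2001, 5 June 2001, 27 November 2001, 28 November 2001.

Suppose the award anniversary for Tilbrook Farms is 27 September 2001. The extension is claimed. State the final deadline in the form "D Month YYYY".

1 November 2001

Counting 15 business days after 27 September 2001 (skipping weekends and listed holidays) reaches 18 October 2001.
18 October 2001 (Thursday) is already a business day.
Counting 10 further business days from 18 October 2001 reaches 1 November 2001.
1 November 2001 (Thursday) is already a business day.
Deadline: 1 November 2001.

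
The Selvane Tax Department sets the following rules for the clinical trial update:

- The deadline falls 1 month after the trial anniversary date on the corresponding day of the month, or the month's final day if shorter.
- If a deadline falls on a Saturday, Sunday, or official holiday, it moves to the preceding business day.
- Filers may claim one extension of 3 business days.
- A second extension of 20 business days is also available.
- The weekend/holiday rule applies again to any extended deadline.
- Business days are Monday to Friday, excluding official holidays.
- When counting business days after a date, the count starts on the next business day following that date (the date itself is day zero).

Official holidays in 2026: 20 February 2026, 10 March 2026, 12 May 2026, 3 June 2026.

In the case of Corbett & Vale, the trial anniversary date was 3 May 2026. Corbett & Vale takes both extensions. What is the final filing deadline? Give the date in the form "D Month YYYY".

1 month from 3 May 2026 is 3 June 2026.
3 June 2026 is a listed holiday; the preceding business day is 2 June 2026 (Tuesday).
Applying the 3-business-day extension: 3 business days after 2 June 2026 is 8 June 2026.
8 June 2026 is a Monday and not a listed holiday, so it stands.
Counting 20 further business days from 8 June 2026 reaches 6 July 2026.
Since 6 July 2026 is a Monday and not a holiday, the date is unchanged.
So the filing is due 6 July 2026.

6 July 2026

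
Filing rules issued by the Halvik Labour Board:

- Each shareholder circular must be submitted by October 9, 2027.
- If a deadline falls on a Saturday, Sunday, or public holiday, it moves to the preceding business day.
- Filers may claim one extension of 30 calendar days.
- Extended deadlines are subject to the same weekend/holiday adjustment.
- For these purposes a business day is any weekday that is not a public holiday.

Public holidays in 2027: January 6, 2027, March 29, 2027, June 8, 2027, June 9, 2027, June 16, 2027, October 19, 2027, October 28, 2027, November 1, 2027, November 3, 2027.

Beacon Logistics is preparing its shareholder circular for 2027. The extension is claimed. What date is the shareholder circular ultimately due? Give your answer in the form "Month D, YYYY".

Start from the fixed due date, October 9, 2027.
October 9, 2027 is a Saturday, so it moves to the preceding business day, October 8, 2027 (Friday).
The 30-calendar-day extension moves the deadline from October 8, 2027 to November 7, 2027.
November 7, 2027 is a Sunday; the preceding business day is November 5, 2027 (Friday).
So the filing is due November 5, 2027.

November 5, 2027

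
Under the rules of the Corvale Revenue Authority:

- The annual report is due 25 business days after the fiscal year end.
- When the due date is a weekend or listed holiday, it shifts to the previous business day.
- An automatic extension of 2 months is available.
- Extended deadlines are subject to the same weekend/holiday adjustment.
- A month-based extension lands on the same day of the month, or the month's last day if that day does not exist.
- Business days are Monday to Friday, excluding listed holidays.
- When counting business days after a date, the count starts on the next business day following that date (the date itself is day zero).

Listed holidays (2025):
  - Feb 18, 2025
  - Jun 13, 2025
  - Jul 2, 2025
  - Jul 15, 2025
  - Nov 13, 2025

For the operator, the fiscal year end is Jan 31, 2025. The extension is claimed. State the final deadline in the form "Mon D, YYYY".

Starting the day after Jan 31, 2025 and counting 25 business days lands on Mar 10, 2025.
Mar 10, 2025 is a Monday and not a listed holiday, so it stands.
Applying the 2 months extension: 2 months after Mar 10, 2025 is May 10, 2025.
May 10, 2025 falls on a Saturday. Rolling to the preceding business day gives May 9, 2025, a Friday.
So the filing is due May 9, 2025.

May 9, 2025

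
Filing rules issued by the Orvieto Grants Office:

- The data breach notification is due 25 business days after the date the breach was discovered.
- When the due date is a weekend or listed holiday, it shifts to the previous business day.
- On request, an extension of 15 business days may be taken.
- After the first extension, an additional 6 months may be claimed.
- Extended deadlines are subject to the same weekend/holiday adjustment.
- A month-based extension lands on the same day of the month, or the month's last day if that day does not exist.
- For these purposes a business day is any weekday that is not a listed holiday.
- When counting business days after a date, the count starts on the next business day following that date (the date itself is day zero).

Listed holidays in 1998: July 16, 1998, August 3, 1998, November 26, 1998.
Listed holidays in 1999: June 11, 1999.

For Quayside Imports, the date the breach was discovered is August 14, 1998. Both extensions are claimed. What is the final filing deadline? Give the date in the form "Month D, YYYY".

Counting 25 business days after August 14, 1998 (skipping weekends and listed holidays) reaches September 18, 1998.
September 18, 1998 (Friday) is already a business day.
Applying the 15-business-day extension: 15 business days after September 18, 1998 is October 9, 1998.
October 9, 1998 is a Friday and not a listed holiday, so it stands.
The 6 months extension carries October 9, 1998 to April 9, 1999.
April 9, 1999 falls on a Friday, which is a business day, so no adjustment is needed.
Deadline: April 9, 1999.

April 9, 1999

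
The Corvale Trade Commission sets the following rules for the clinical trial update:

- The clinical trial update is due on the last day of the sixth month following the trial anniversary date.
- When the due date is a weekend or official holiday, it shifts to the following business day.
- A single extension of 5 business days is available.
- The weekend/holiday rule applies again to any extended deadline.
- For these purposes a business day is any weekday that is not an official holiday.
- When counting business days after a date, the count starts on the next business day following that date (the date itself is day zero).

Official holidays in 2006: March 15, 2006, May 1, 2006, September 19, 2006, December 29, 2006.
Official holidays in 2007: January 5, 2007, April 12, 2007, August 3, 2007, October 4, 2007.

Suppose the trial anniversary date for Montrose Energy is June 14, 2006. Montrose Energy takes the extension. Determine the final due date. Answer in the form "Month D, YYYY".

January 9, 2007

The sixth month after June 14, 2006 is December 2006, whose last day is December 31, 2006.
Because December 31, 2006 is a Sunday, the deadline becomes January 1, 2007 (Monday).
Counting 5 further business days from January 1, 2007 reaches January 9, 2007.
January 9, 2007 is a Tuesday and not a listed holiday, so it stands.
Deadline: January 9, 2007.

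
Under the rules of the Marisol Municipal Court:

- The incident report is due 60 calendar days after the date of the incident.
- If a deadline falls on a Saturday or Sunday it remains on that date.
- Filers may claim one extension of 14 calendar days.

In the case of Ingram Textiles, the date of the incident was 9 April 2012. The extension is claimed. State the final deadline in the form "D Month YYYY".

22 June 2012

Adding 60 calendar days to 9 April 2012 gives 8 June 2012.
8 June 2012 is a Friday; no weekend or holiday adjustment applies.
The 14-calendar-day extension moves the deadline from 8 June 2012 to 22 June 2012.
No adjustment is made for weekends or holidays, so 22 June 2012 stands.
Deadline: 22 June 2012.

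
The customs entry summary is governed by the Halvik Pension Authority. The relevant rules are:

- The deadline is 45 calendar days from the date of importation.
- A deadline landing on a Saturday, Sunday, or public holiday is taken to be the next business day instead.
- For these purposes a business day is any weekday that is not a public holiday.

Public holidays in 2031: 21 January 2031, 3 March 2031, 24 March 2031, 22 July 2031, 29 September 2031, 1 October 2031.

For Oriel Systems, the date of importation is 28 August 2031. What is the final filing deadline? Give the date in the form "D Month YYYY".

13 October 2031

45 calendar days after 28 August 2031 is 12 October 2031.
12 October 2031 is a Sunday, so it moves to the next business day, 13 October 2031 (Monday).
The final due date is 13 October 2031.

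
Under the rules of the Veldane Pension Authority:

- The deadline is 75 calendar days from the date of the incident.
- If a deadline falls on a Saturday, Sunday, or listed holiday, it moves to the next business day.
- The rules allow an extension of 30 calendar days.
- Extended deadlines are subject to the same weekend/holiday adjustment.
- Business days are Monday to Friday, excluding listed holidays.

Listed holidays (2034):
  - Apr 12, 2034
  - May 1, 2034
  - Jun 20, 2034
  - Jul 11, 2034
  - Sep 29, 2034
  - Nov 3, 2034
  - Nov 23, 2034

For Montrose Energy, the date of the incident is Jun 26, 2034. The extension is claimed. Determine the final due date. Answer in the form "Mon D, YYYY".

75 calendar days after Jun 26, 2034 is Sep 9, 2034.
Sep 9, 2034 falls on a Saturday. Rolling to the next business day gives Sep 11, 2034, a Monday.
With the 30-day extension, Sep 11, 2034 becomes Oct 11, 2034.
Oct 11, 2034 is a Wednesday and not a listed holiday, so it stands.
Final deadline: Oct 11, 2034.

Oct 11, 2034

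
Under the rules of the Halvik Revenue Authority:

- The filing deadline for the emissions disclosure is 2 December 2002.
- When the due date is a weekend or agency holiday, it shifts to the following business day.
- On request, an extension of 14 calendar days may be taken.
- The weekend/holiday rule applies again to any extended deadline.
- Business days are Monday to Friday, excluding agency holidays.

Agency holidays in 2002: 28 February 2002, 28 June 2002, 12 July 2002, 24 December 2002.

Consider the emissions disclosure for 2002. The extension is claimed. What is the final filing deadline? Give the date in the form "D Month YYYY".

16 December 2002

The stated deadline is 2 December 2002.
2 December 2002 (Monday) is already a business day.
The 14-calendar-day extension moves the deadline from 2 December 2002 to 16 December 2002.
16 December 2002 is a Monday and not a listed holiday, so it stands.
The final due date is 16 December 2002.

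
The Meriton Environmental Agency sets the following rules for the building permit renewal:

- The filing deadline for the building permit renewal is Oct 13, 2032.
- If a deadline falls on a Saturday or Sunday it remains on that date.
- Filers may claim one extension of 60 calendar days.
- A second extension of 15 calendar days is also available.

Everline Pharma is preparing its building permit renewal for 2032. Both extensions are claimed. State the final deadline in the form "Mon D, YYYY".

Start from the fixed due date, Oct 13, 2032.
Oct 13, 2032 falls on a Wednesday. The rules make no weekend/holiday allowance, so it remains Oct 13, 2032.
Applying the 60-calendar-day extension: Oct 13, 2032 + 60 days = Dec 12, 2032.
Dec 12, 2032 is a Sunday; no weekend or holiday adjustment applies.
The 15-calendar-day extension moves the deadline from Dec 12, 2032 to Dec 27, 2032.
Dec 27, 2032 is a Monday; no weekend or holiday adjustment applies.
Deadline: Dec 27, 2032.

Dec 27, 2032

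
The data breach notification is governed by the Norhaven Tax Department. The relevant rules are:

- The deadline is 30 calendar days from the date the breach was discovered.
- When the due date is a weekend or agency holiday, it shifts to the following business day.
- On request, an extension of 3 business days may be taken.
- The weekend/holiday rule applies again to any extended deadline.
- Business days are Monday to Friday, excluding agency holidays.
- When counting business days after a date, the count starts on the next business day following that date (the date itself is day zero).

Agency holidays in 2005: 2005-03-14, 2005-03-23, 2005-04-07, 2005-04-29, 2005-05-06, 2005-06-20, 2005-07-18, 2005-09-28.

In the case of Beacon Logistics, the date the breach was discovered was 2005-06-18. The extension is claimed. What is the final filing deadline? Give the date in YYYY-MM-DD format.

From 2005-06-18, 30 calendar days later is 2005-07-18.
Because 2005-07-18 is a listed holiday, the deadline becomes 2005-07-19 (Tuesday).
The 3-business-day extension runs from 2005-07-19 to 2005-07-22.
2005-07-22 falls on a Friday, which is a business day, so no adjustment is needed.
So the filing is due 2005-07-22.

2005-07-22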